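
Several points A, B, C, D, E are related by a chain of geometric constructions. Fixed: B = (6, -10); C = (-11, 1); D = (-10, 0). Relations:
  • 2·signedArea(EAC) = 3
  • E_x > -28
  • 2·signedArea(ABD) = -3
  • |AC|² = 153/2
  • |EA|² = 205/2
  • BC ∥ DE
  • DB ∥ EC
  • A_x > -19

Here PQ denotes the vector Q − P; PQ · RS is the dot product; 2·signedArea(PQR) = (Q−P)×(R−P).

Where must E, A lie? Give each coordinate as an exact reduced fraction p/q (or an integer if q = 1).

1. E_x = -27  [DB ∥ EC ∩ BC ∥ DE]
2. E_y = 11  [DB ∥ EC ∩ BC ∥ DE]
   → E = (-27, 11)
3. A_x = -37/2  [line -10·x + -16·y + -97 = 0 ∩ |EA|² = 205/2]
4. A_y = 11/2  [line -10·x + -16·y + -97 = 0 ∩ |EA|² = 205/2]
   → A = (-37/2, 11/2)

A = (-37/2, 11/2)
E = (-27, 11)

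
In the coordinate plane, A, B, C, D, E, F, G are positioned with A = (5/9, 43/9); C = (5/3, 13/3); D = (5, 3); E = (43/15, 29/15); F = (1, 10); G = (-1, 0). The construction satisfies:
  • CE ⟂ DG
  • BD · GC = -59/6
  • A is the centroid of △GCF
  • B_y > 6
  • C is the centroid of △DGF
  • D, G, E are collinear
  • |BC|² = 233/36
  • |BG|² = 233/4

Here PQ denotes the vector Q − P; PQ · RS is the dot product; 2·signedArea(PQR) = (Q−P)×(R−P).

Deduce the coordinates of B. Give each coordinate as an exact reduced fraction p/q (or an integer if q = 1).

B = (3, 13/2)

1. B_x = 3  [line -8/3·x + -13/3·y + 217/6 = 0 ∩ |BG|² = 233/4]
2. B_y = 13/2  [line -8/3·x + -13/3·y + 217/6 = 0 ∩ |BG|² = 233/4]
   → B = (3, 13/2)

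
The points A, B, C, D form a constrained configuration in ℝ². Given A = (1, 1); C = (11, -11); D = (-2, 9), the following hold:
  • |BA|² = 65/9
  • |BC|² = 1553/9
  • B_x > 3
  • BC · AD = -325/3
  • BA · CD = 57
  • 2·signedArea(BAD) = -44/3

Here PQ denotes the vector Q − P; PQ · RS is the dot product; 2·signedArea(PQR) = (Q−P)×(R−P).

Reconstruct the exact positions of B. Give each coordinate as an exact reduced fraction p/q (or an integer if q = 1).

1. B_x = 10/3  [2·signedArea(BAD) = -44/3 ∩ BA · CD = 57]
2. B_y = -1/3  [2·signedArea(BAD) = -44/3 ∩ BA · CD = 57]
   → B = (10/3, -1/3)

B = (10/3, -1/3)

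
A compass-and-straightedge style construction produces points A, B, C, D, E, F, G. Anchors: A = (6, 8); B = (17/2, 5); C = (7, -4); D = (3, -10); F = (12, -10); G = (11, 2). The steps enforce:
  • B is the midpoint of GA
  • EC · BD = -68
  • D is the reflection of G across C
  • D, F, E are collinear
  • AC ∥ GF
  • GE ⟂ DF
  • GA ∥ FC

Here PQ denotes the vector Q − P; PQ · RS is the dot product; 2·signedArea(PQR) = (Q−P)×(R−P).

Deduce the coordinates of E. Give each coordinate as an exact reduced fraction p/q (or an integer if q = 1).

E = (11, -10)

1. E_x = 11  [D, F, E are collinear ∩ GE ⟂ DF]
2. E_y = -10  [D, F, E are collinear ∩ GE ⟂ DF]
   → E = (11, -10)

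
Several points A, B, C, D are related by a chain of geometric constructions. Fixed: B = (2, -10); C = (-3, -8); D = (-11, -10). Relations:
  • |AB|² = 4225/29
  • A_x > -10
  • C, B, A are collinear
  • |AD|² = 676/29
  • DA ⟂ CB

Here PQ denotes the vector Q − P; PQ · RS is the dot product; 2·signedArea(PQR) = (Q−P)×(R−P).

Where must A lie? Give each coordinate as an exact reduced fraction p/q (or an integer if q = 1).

1. A_x = -267/29  [C, B, A are collinear ∩ DA ⟂ CB]
2. A_y = -160/29  [C, B, A are collinear ∩ DA ⟂ CB]
   → A = (-267/29, -160/29)

A = (-267/29, -160/29)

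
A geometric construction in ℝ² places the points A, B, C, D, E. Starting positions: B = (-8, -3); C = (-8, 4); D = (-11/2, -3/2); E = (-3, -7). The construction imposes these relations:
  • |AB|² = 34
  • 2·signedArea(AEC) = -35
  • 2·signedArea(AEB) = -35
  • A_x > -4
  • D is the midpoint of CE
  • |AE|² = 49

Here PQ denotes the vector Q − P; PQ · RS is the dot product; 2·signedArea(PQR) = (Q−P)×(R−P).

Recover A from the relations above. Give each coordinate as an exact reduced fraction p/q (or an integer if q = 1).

A = (-3, 0)

1. A_x = -3  [2·signedArea(AEC) = -35 ∩ 2·signedArea(AEB) = -35]
2. A_y = 0  [2·signedArea(AEC) = -35 ∩ 2·signedArea(AEB) = -35]
   → A = (-3, 0)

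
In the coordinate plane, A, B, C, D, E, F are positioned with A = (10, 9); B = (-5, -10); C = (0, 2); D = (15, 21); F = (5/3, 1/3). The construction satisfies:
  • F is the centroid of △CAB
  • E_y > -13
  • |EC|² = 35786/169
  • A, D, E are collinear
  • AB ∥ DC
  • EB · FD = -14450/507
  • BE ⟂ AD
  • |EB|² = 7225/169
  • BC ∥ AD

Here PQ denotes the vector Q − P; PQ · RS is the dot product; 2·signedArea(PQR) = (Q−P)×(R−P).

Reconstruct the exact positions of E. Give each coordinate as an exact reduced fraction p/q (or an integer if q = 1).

E = (175/169, -2115/169)

1. E_x = 175/169  [A, D, E are collinear ∩ BE ⟂ AD]
2. E_y = -2115/169  [A, D, E are collinear ∩ BE ⟂ AD]
   → E = (175/169, -2115/169)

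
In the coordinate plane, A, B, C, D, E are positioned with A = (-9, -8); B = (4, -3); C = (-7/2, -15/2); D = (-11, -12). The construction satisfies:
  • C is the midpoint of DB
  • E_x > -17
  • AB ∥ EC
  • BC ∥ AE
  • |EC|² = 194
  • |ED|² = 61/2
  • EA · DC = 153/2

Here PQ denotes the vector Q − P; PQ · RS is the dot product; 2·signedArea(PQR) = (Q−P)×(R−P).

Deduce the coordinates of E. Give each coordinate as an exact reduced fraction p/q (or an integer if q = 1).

E = (-33/2, -25/2)

1. E_x = -33/2  [AB ∥ EC ∩ BC ∥ AE]
2. E_y = -25/2  [AB ∥ EC ∩ BC ∥ AE]
   → E = (-33/2, -25/2)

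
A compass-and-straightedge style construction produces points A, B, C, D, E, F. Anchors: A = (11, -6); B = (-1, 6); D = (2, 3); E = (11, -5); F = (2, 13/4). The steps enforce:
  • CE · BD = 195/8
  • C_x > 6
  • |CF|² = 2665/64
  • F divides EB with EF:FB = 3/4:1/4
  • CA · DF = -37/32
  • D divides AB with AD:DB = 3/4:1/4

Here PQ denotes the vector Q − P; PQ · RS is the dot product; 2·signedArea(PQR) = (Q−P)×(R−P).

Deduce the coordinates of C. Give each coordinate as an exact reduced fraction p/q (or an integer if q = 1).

1. C_x = 13/2  [CE · BD = 195/8 ∩ CA · DF = -37/32]
2. C_y = -11/8  [CE · BD = 195/8 ∩ CA · DF = -37/32]
   → C = (13/2, -11/8)

C = (13/2, -11/8)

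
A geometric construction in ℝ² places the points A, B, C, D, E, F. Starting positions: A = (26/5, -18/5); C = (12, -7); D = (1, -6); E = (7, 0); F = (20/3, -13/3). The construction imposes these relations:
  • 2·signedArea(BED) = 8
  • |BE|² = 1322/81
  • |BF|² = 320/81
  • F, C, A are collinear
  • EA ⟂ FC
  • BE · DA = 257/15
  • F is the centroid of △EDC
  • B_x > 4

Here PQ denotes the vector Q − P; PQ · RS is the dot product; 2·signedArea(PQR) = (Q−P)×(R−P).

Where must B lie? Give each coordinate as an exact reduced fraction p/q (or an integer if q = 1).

1. B_x = 44/9  [BE · DA = 257/15 ∩ 2·signedArea(BED) = 8]
2. B_y = -31/9  [BE · DA = 257/15 ∩ 2·signedArea(BED) = 8]
   → B = (44/9, -31/9)

B = (44/9, -31/9)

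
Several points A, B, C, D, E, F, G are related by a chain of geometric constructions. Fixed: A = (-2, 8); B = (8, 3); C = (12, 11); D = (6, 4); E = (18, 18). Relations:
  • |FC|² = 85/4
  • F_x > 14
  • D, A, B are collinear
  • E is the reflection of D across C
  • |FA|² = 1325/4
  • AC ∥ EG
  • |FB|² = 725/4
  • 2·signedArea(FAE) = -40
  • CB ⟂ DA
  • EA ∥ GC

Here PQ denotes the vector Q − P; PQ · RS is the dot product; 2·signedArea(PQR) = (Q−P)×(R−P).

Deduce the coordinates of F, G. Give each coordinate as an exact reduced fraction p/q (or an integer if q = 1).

1. F_x = 15  [line -10·x + 20·y + -140 = 0 ∩ |FA|² = 1325/4]
2. F_y = 29/2  [line -10·x + 20·y + -140 = 0 ∩ |FA|² = 1325/4]
   → F = (15, 29/2)
3. G_x = 32  [EA ∥ GC ∩ AC ∥ EG]
4. G_y = 21  [EA ∥ GC ∩ AC ∥ EG]
   → G = (32, 21)

F = (15, 29/2)
G = (32, 21)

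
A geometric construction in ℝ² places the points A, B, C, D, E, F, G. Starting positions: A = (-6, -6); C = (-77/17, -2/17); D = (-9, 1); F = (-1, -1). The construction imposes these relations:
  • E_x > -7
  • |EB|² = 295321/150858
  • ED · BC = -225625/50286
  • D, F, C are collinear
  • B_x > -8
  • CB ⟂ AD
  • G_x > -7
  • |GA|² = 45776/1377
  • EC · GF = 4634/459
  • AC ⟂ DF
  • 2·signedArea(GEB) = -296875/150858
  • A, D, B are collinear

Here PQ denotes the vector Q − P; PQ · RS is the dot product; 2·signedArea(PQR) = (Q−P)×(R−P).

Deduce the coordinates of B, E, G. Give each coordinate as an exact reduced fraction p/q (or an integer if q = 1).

1. B_x = -7791/986  [A, D, B are collinear ∩ CB ⟂ AD]
2. B_y = -1541/986  [A, D, B are collinear ∩ CB ⟂ AD]
   → B = (-7791/986, -1541/986)
3. E_x = -332/51  [line -3325/986·x + -1425/986·y + -1227875/50286 = 0 ∩ |EB|² = 295321/150858]
4. E_y = -29/17  [line -3325/986·x + -1425/986·y + -1227875/50286 = 0 ∩ |EB|² = 295321/150858]
   → E = (-332/51, -29/17)
5. G_x = -1022/153  [2·signedArea(GEB) = -296875/150858 ∩ EC · GF = 4634/459]
6. G_y = -14/51  [2·signedArea(GEB) = -296875/150858 ∩ EC · GF = 4634/459]
   → G = (-1022/153, -14/51)

B = (-7791/986, -1541/986)
E = (-332/51, -29/17)
G = (-1022/153, -14/51)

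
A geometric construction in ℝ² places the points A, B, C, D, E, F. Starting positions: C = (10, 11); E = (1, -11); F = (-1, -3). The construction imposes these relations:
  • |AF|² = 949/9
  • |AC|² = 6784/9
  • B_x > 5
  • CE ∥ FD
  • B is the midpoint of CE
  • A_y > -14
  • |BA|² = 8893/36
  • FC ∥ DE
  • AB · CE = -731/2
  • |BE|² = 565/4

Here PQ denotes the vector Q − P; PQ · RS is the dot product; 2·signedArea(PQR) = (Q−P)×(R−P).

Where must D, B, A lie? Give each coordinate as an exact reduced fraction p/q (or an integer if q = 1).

1. D_x = -10  [FC ∥ DE ∩ CE ∥ FD]
2. D_y = -25  [FC ∥ DE ∩ CE ∥ FD]
   → D = (-10, -25)
3. B_x = 11/2  [B is the midpoint of CE]
4. B_y = 0  [B is the midpoint of CE]
   → B = (11/2, 0)
5. A_x = -10/3  [line 9·x + 22·y + 316 = 0 ∩ |AC|² = 6784/9]
6. A_y = -13  [line 9·x + 22·y + 316 = 0 ∩ |AC|² = 6784/9]
   → A = (-10/3, -13)

A = (-10/3, -13)
B = (11/2, 0)
D = (-10, -25)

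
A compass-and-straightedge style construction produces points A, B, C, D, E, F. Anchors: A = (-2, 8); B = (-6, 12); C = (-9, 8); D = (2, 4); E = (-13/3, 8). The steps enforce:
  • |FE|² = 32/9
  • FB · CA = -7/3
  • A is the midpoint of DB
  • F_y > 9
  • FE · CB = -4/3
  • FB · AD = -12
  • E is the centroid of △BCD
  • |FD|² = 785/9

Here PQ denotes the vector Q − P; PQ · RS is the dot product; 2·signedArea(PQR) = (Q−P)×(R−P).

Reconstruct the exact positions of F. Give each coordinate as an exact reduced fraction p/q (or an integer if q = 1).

F = (-17/3, 28/3)

1. F_x = -17/3  [FB · CA = -7/3 ∩ FE · CB = -4/3]
2. F_y = 28/3  [FB · CA = -7/3 ∩ FE · CB = -4/3]
   → F = (-17/3, 28/3)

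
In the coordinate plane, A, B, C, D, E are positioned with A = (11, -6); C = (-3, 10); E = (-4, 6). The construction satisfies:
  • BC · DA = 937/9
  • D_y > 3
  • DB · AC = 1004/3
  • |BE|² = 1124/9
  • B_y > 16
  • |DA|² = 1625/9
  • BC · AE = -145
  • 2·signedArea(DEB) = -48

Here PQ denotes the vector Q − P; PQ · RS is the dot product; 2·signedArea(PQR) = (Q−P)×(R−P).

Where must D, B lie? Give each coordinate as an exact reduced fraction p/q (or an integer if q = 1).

1. B_x = -22/3  [line 15·x + -12·y + 310 = 0 ∩ |BE|² = 1124/9]
2. B_y = 50/3  [line 15·x + -12·y + 310 = 0 ∩ |BE|² = 1124/9]
   → B = (-22/3, 50/3)
3. D_x = 4/3  [2·signedArea(DEB) = -48 ∩ BC · DA = 937/9]
4. D_y = 10/3  [2·signedArea(DEB) = -48 ∩ BC · DA = 937/9]
   → D = (4/3, 10/3)

B = (-22/3, 50/3)
D = (4/3, 10/3)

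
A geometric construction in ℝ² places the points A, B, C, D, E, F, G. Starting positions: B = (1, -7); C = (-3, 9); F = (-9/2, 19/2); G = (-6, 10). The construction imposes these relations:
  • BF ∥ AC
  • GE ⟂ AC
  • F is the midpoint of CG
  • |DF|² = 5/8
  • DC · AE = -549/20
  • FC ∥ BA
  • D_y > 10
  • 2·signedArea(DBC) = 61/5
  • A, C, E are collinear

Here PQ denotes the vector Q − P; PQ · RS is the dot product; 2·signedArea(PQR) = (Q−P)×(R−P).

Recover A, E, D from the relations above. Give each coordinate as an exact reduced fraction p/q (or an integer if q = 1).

A = (5/2, -15/2)
D = (-81/20, 203/20)
E = (-18/5, 54/5)

1. A_x = 5/2  [BF ∥ AC ∩ FC ∥ BA]
2. A_y = -15/2  [BF ∥ AC ∩ FC ∥ BA]
   → A = (5/2, -15/2)
3. E_x = -18/5  [A, C, E are collinear ∩ GE ⟂ AC]
4. E_y = 54/5  [A, C, E are collinear ∩ GE ⟂ AC]
   → E = (-18/5, 54/5)
5. D_x = -81/20  [DC · AE = -549/20 ∩ 2·signedArea(DBC) = 61/5]
6. D_y = 203/20  [DC · AE = -549/20 ∩ 2·signedArea(DBC) = 61/5]
   → D = (-81/20, 203/20)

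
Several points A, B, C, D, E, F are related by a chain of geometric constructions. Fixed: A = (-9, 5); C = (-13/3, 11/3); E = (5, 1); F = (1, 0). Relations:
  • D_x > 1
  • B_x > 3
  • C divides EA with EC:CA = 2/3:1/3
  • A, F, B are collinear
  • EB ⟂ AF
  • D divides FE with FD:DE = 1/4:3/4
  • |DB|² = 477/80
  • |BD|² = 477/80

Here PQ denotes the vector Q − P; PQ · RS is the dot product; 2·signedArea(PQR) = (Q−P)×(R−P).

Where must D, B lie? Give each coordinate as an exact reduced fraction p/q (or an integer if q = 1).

B = (19/5, -7/5)
D = (2, 1/4)

1. D_x = 2  [D divides FE with FD:DE = 1/4:3/4]
2. D_y = 1/4  [D divides FE with FD:DE = 1/4:3/4]
   → D = (2, 1/4)
3. B_x = 19/5  [A, F, B are collinear ∩ EB ⟂ AF]
4. B_y = -7/5  [A, F, B are collinear ∩ EB ⟂ AF]
   → B = (19/5, -7/5)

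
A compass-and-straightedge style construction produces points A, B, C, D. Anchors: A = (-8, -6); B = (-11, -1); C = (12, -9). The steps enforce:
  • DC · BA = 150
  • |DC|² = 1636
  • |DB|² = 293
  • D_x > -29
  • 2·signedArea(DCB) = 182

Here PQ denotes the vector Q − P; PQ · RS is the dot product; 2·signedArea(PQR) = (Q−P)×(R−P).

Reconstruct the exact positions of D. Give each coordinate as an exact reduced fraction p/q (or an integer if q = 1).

1. D_x = -28  [2·signedArea(DCB) = 182 ∩ DC · BA = 150]
2. D_y = -3  [2·signedArea(DCB) = 182 ∩ DC · BA = 150]
   → D = (-28, -3)

D = (-28, -3)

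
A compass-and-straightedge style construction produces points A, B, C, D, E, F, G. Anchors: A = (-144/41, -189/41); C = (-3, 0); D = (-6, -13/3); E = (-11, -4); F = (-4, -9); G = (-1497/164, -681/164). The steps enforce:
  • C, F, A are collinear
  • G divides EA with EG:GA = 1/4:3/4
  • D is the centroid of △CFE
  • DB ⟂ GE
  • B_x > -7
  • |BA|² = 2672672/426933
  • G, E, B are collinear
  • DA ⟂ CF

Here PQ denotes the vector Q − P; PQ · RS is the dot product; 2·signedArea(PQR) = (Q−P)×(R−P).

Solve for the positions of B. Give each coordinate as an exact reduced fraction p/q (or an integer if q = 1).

B = (-854716/142311, -627119/142311)

1. B_x = -854716/142311  [G, E, B are collinear ∩ DB ⟂ GE]
2. B_y = -627119/142311  [G, E, B are collinear ∩ DB ⟂ GE]
   → B = (-854716/142311, -627119/142311)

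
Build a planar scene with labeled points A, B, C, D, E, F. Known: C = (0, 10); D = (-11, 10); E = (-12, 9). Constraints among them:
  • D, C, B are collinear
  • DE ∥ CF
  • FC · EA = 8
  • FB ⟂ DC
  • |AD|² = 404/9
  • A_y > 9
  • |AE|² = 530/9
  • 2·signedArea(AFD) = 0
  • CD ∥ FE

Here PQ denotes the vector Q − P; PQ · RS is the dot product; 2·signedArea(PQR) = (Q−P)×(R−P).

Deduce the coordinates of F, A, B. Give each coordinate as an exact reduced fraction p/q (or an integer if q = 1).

A = (-13/3, 28/3)
B = (-1, 10)
F = (-1, 9)

1. F_x = -1  [CD ∥ FE ∩ DE ∥ CF]
2. F_y = 9  [CD ∥ FE ∩ DE ∥ CF]
   → F = (-1, 9)
3. A_x = -13/3  [2·signedArea(AFD) = 0 ∩ FC · EA = 8]
4. A_y = 28/3  [2·signedArea(AFD) = 0 ∩ FC · EA = 8]
   → A = (-13/3, 28/3)
5. B_x = -1  [D, C, B are collinear ∩ FB ⟂ DC]
6. B_y = 10  [D, C, B are collinear ∩ FB ⟂ DC]
   → B = (-1, 10)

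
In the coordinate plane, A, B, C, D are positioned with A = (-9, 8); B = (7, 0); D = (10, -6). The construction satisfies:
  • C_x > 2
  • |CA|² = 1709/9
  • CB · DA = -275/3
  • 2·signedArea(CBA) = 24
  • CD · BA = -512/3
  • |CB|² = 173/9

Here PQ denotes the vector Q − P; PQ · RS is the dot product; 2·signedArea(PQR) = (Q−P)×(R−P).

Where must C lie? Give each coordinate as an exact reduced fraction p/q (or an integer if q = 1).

C = (8/3, 2/3)

1. C_x = 8/3  [CD · BA = -512/3 ∩ CB · DA = -275/3]
2. C_y = 2/3  [CD · BA = -512/3 ∩ CB · DA = -275/3]
   → C = (8/3, 2/3)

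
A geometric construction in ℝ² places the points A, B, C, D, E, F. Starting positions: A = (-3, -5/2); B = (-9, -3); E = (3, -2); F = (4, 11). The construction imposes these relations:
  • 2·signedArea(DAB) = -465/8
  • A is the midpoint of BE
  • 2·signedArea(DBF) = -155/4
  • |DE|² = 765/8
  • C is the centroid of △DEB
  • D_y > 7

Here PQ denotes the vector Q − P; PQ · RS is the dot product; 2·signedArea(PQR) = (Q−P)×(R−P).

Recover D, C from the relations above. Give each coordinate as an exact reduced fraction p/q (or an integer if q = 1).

C = (-3/4, 11/12)
D = (15/4, 31/4)

1. D_x = 15/4  [2·signedArea(DBF) = -155/4 ∩ 2·signedArea(DAB) = -465/8]
2. D_y = 31/4  [2·signedArea(DBF) = -155/4 ∩ 2·signedArea(DAB) = -465/8]
   → D = (15/4, 31/4)
3. C_x = -3/4  [C is the centroid of △DEB]
4. C_y = 11/12  [C is the centroid of △DEB]
   → C = (-3/4, 11/12)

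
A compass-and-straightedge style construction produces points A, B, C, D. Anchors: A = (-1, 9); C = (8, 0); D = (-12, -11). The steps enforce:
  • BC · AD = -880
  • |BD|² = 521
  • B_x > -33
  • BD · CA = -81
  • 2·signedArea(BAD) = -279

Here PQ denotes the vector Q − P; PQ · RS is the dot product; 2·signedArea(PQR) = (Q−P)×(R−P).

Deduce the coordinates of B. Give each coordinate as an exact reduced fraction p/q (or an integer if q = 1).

B = (-32, -22)

1. B_x = -32  [BD · CA = -81 ∩ 2·signedArea(BAD) = -279]
2. B_y = -22  [BD · CA = -81 ∩ 2·signedArea(BAD) = -279]
   → B = (-32, -22)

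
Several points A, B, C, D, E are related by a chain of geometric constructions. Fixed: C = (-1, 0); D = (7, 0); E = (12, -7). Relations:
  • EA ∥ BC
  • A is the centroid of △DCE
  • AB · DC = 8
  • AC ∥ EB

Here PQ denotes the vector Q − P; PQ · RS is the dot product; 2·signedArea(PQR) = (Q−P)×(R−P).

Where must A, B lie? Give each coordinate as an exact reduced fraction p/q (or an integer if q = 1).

A = (6, -7/3)
B = (5, -14/3)

1. A_x = 6  [A is the centroid of △DCE]
2. A_y = -7/3  [A is the centroid of △DCE]
   → A = (6, -7/3)
3. B_x = 5  [EA ∥ BC ∩ AC ∥ EB]
4. B_y = -14/3  [EA ∥ BC ∩ AC ∥ EB]
   → B = (5, -14/3)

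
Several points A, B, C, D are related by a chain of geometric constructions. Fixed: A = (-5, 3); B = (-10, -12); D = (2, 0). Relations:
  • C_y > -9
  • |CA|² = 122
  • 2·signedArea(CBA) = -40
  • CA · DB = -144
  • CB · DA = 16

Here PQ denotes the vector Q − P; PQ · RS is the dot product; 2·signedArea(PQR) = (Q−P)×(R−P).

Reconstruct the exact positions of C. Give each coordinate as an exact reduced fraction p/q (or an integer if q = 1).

C = (-6, -8)

1. C_x = -6  [CA · DB = -144 ∩ CB · DA = 16]
2. C_y = -8  [CA · DB = -144 ∩ CB · DA = 16]
   → C = (-6, -8)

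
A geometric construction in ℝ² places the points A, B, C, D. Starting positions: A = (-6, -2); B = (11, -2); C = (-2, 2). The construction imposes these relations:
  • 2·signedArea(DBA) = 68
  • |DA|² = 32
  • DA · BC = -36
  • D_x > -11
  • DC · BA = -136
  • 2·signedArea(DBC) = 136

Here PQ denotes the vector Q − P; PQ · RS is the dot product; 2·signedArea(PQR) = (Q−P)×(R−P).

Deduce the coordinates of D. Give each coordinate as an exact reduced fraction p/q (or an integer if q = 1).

D = (-10, -6)

1. D_x = -10  [DA · BC = -36 ∩ 2·signedArea(DBA) = 68]
2. D_y = -6  [DA · BC = -36 ∩ 2·signedArea(DBA) = 68]
   → D = (-10, -6)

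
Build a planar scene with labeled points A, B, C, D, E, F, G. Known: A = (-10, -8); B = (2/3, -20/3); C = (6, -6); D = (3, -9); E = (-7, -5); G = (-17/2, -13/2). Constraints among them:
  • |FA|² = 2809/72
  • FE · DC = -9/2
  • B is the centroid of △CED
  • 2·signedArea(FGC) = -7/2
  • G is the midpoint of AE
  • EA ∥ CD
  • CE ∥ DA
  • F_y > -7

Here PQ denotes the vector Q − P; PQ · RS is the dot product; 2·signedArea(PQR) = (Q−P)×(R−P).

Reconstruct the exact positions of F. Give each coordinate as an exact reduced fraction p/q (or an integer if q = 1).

F = (-47/12, -79/12)

1. F_x = -47/12  [FE · DC = -9/2 ∩ 2·signedArea(FGC) = -7/2]
2. F_y = -79/12  [FE · DC = -9/2 ∩ 2·signedArea(FGC) = -7/2]
   → F = (-47/12, -79/12)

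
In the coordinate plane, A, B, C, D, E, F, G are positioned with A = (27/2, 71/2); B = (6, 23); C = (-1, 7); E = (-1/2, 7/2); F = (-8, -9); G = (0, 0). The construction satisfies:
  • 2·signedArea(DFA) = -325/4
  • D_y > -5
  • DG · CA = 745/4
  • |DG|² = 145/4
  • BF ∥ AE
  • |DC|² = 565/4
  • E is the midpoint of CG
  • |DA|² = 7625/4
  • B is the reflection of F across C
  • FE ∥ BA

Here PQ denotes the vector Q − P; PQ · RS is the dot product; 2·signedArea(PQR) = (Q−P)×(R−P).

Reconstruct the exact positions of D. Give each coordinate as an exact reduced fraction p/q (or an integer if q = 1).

1. D_x = -4  [DG · CA = 745/4 ∩ 2·signedArea(DFA) = -325/4]
2. D_y = -9/2  [DG · CA = 745/4 ∩ 2·signedArea(DFA) = -325/4]
   → D = (-4, -9/2)

D = (-4, -9/2)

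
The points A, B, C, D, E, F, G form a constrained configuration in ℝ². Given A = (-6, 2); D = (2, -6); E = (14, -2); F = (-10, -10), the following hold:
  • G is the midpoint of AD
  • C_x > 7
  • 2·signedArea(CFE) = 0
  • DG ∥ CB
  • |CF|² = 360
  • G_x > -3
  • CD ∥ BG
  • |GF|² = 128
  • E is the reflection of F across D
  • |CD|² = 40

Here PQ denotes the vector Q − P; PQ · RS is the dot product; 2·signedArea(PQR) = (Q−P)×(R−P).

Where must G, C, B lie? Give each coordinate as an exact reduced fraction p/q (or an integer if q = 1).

1. G_x = -2  [G is the midpoint of AD]
2. G_y = -2  [G is the midpoint of AD]
   → G = (-2, -2)
3. C_x = 8  [line -8·x + 24·y + 160 = 0 ∩ |CD|² = 40]
4. C_y = -4  [line -8·x + 24·y + 160 = 0 ∩ |CD|² = 40]
   → C = (8, -4)
5. B_x = 4  [CD ∥ BG ∩ DG ∥ CB]
6. B_y = 0  [CD ∥ BG ∩ DG ∥ CB]
   → B = (4, 0)

B = (4, 0)
C = (8, -4)
G = (-2, -2)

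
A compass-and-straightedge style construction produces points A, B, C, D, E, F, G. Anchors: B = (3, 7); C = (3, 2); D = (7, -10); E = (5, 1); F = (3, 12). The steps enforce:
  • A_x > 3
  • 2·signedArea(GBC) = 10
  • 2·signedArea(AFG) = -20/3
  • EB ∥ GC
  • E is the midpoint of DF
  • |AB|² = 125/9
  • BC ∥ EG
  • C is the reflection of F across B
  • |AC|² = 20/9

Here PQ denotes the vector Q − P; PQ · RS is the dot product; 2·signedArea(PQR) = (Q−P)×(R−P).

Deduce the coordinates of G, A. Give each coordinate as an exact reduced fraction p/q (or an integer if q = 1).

A = (11/3, 10/3)
G = (5, -4)

1. G_x = 5  [EB ∥ GC ∩ BC ∥ EG]
2. G_y = -4  [EB ∥ GC ∩ BC ∥ EG]
   → G = (5, -4)
3. A_x = 11/3  [line 16·x + 2·y + -196/3 = 0 ∩ |AB|² = 125/9]
4. A_y = 10/3  [line 16·x + 2·y + -196/3 = 0 ∩ |AB|² = 125/9]
   → A = (11/3, 10/3)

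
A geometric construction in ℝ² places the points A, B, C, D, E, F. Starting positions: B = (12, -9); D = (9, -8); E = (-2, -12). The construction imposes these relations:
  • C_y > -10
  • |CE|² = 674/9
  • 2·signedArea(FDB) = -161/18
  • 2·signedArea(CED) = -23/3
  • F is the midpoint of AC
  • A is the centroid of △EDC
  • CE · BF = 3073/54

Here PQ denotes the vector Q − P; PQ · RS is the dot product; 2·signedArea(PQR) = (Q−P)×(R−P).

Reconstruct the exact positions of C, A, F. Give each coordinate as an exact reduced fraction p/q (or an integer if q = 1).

1. C_x = 19/3  [line -4·x + 11·y + 395/3 = 0 ∩ |CE|² = 674/9]
2. C_y = -29/3  [line -4·x + 11·y + 395/3 = 0 ∩ |CE|² = 674/9]
   → C = (19/3, -29/3)
3. A_x = 40/9  [A is the centroid of △EDC]
4. A_y = -89/9  [A is the centroid of △EDC]
   → A = (40/9, -89/9)
5. F_x = 97/18  [CE · BF = 3073/54 ∩ F is the midpoint of AC]
6. F_y = -88/9  [CE · BF = 3073/54 ∩ F is the midpoint of AC]
   → F = (97/18, -88/9)

A = (40/9, -89/9)
C = (19/3, -29/3)
F = (97/18, -88/9)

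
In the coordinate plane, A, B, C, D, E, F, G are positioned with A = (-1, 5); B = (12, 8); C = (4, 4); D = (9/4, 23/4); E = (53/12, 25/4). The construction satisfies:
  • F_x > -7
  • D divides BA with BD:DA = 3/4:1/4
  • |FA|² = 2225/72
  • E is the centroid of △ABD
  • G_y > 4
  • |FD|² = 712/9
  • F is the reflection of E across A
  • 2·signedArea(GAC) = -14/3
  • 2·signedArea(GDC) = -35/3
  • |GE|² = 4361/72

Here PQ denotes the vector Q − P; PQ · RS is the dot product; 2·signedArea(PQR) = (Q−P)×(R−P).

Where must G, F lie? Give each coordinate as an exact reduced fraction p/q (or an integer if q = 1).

1. G_x = -19/6  [2·signedArea(GDC) = -35/3 ∩ 2·signedArea(GAC) = -14/3]
2. G_y = 9/2  [2·signedArea(GDC) = -35/3 ∩ 2·signedArea(GAC) = -14/3]
   → G = (-19/6, 9/2)
3. F_x = -77/12  [F is the reflection of E across A]
4. F_y = 15/4  [F is the reflection of E across A]
   → F = (-77/12, 15/4)

F = (-77/12, 15/4)
G = (-19/6, 9/2)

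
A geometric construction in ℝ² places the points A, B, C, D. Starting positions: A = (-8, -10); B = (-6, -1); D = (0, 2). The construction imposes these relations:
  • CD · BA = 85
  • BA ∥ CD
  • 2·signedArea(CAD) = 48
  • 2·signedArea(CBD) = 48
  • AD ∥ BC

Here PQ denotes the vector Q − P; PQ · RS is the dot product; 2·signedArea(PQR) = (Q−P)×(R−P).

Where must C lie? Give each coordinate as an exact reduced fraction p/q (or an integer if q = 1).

1. C_x = 2  [BA ∥ CD ∩ AD ∥ BC]
2. C_y = 11  [BA ∥ CD ∩ AD ∥ BC]
   → C = (2, 11)

C = (2, 11)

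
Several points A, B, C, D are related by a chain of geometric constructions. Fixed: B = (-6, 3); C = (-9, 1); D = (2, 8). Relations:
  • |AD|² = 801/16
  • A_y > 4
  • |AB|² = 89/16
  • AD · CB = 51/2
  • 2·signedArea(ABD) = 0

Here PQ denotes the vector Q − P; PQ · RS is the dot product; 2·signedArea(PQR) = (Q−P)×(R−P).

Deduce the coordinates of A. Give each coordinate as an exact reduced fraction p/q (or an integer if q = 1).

A = (-4, 17/4)

1. A_x = -4  [2·signedArea(ABD) = 0 ∩ AD · CB = 51/2]
2. A_y = 17/4  [2·signedArea(ABD) = 0 ∩ AD · CB = 51/2]
   → A = (-4, 17/4)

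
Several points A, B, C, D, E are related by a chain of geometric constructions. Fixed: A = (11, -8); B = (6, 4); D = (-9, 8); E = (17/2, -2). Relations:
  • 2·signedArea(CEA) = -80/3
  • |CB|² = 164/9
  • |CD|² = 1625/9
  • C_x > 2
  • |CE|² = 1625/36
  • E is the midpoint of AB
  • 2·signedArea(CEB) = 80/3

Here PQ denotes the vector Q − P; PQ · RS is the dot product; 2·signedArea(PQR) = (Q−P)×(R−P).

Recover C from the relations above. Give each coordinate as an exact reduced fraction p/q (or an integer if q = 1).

C = (8/3, 4/3)

1. C_x = 8/3  [line -6·x + -5/2·y + 58/3 = 0 ∩ |CB|² = 164/9]
2. C_y = 4/3  [line -6·x + -5/2·y + 58/3 = 0 ∩ |CB|² = 164/9]
   → C = (8/3, 4/3)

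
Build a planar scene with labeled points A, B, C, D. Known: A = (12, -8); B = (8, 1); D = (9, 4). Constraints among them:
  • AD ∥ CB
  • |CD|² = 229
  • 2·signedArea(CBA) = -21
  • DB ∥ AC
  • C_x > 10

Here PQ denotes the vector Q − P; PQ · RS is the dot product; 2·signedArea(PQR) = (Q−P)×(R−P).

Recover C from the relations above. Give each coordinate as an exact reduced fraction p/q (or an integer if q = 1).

1. C_x = 11  [AD ∥ CB ∩ DB ∥ AC]
2. C_y = -11  [AD ∥ CB ∩ DB ∥ AC]
   → C = (11, -11)

C = (11, -11)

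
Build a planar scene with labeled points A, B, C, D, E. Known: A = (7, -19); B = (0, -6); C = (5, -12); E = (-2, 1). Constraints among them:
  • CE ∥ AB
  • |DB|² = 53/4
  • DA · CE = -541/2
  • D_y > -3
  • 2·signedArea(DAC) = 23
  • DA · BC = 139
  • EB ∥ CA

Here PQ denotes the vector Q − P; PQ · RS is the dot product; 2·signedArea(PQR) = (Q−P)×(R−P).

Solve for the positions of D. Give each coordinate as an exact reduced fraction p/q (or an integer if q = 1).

D = (-1, -5/2)

1. D_x = -1  [2·signedArea(DAC) = 23 ∩ DA · BC = 139]
2. D_y = -5/2  [2·signedArea(DAC) = 23 ∩ DA · BC = 139]
   → D = (-1, -5/2)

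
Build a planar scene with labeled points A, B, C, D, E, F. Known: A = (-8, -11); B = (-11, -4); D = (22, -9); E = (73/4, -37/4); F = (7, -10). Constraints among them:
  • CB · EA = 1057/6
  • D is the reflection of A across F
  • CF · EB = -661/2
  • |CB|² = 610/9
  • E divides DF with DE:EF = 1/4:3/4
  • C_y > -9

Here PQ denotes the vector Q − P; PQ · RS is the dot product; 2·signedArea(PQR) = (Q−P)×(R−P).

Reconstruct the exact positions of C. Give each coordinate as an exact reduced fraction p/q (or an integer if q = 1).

C = (-4, -25/3)

1. C_x = -4  [CB · EA = 1057/6 ∩ CF · EB = -661/2]
2. C_y = -25/3  [CB · EA = 1057/6 ∩ CF · EB = -661/2]
   → C = (-4, -25/3)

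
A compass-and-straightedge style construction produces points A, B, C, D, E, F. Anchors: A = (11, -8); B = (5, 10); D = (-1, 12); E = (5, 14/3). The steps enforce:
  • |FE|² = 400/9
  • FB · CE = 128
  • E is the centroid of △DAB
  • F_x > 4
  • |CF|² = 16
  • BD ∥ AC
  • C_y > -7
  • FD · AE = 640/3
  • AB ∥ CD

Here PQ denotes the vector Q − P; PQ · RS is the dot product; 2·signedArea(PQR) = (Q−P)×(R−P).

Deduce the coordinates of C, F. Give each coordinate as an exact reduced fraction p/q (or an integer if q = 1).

1. C_x = 5  [AB ∥ CD ∩ BD ∥ AC]
2. C_y = -6  [AB ∥ CD ∩ BD ∥ AC]
   → C = (5, -6)
3. F_x = 5  [FB · CE = 128 ∩ FD · AE = 640/3]
4. F_y = -2  [FB · CE = 128 ∩ FD · AE = 640/3]
   → F = (5, -2)

C = (5, -6)
F = (5, -2)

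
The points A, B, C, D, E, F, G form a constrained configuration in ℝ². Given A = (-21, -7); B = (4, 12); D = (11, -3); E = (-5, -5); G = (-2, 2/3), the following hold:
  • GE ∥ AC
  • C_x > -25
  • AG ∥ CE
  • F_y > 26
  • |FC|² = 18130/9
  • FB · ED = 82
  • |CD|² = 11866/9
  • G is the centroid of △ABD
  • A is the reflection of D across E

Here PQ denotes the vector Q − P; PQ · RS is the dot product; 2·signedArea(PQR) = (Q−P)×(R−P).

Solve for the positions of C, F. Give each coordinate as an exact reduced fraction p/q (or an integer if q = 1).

1. C_x = -24  [AG ∥ CE ∩ GE ∥ AC]
2. C_y = -38/3  [AG ∥ CE ∩ GE ∥ AC]
   → C = (-24, -38/3)
3. F_x = -3  [line -16·x + -2·y + 6 = 0 ∩ |FC|² = 18130/9]
4. F_y = 27  [line -16·x + -2·y + 6 = 0 ∩ |FC|² = 18130/9]
   → F = (-3, 27)

C = (-24, -38/3)
F = (-3, 27)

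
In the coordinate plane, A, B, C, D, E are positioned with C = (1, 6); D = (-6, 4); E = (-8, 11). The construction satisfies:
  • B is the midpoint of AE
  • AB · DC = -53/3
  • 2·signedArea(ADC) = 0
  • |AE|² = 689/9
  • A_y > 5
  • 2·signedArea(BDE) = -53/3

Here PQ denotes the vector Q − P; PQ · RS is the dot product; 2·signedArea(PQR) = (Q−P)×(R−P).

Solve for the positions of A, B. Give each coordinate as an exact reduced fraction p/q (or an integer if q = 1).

1. A_x = -4/3  [line -2·x + 7·y + -40 = 0 ∩ |AE|² = 689/9]
2. A_y = 16/3  [line -2·x + 7·y + -40 = 0 ∩ |AE|² = 689/9]
   → A = (-4/3, 16/3)
3. B_x = -14/3  [B is the midpoint of AE]
4. B_y = 49/6  [B is the midpoint of AE]
   → B = (-14/3, 49/6)

A = (-4/3, 16/3)
B = (-14/3, 49/6)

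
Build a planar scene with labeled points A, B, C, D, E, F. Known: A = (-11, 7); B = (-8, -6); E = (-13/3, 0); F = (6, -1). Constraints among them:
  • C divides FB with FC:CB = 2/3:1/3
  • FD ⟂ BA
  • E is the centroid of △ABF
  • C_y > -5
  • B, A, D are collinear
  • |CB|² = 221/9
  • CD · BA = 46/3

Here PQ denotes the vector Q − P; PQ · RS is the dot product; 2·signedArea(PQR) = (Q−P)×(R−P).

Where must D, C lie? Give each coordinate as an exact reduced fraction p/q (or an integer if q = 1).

C = (-10/3, -13/3)
D = (-1493/178, -769/178)

1. D_x = -1493/178  [B, A, D are collinear ∩ FD ⟂ BA]
2. D_y = -769/178  [B, A, D are collinear ∩ FD ⟂ BA]
   → D = (-1493/178, -769/178)
3. C_x = -10/3  [C divides FB with FC:CB = 2/3:1/3]
4. C_y = -13/3  [C divides FB with FC:CB = 2/3:1/3]
   → C = (-10/3, -13/3)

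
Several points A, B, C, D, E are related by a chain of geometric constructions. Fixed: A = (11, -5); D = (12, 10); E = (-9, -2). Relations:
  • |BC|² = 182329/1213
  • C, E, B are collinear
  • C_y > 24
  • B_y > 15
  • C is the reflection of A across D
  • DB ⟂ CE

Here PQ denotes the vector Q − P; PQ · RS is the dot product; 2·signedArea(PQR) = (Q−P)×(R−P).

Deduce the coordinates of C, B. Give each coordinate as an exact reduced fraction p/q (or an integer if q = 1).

B = (6375/1213, 18796/1213)
C = (13, 25)

1. C_x = 13  [C is the reflection of A across D]
2. C_y = 25  [C is the reflection of A across D]
   → C = (13, 25)
3. B_x = 6375/1213  [C, E, B are collinear ∩ DB ⟂ CE]
4. B_y = 18796/1213  [C, E, B are collinear ∩ DB ⟂ CE]
   → B = (6375/1213, 18796/1213)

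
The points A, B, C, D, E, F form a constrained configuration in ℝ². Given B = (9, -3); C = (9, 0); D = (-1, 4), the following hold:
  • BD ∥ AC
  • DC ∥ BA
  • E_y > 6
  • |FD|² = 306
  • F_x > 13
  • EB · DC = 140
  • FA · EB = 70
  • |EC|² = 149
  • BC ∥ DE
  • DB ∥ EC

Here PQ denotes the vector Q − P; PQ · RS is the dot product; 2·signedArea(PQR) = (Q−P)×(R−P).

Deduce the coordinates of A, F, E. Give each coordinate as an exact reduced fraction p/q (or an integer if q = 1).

1. A_x = 19  [BD ∥ AC ∩ DC ∥ BA]
2. A_y = -7  [BD ∥ AC ∩ DC ∥ BA]
   → A = (19, -7)
3. E_x = -1  [DB ∥ EC ∩ BC ∥ DE]
4. E_y = 7  [DB ∥ EC ∩ BC ∥ DE]
   → E = (-1, 7)
5. F_x = 14  [line -10·x + 10·y + 190 = 0 ∩ |FD|² = 306]
6. F_y = -5  [line -10·x + 10·y + 190 = 0 ∩ |FD|² = 306]
   → F = (14, -5)

A = (19, -7)
E = (-1, 7)
F = (14, -5)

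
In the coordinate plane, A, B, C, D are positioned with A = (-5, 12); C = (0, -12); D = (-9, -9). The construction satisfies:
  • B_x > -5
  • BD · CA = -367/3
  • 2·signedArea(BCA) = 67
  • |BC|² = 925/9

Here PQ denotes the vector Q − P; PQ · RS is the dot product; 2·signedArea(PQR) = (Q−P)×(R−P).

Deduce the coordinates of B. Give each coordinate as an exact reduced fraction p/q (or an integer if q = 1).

1. B_x = -14/3  [BD · CA = -367/3 ∩ 2·signedArea(BCA) = 67]
2. B_y = -3  [BD · CA = -367/3 ∩ 2·signedArea(BCA) = 67]
   → B = (-14/3, -3)

B = (-14/3, -3)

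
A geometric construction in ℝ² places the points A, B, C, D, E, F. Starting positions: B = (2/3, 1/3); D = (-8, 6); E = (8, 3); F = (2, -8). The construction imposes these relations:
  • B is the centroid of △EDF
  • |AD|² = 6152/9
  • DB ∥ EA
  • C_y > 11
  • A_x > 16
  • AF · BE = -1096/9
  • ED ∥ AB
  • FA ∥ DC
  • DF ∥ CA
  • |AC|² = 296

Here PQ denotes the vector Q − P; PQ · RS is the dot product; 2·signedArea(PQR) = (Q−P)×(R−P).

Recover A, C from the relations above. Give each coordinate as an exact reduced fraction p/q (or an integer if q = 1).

A = (50/3, -8/3)
C = (20/3, 34/3)

1. A_x = 50/3  [ED ∥ AB ∩ DB ∥ EA]
2. A_y = -8/3  [ED ∥ AB ∩ DB ∥ EA]
   → A = (50/3, -8/3)
3. C_x = 20/3  [DF ∥ CA ∩ FA ∥ DC]
4. C_y = 34/3  [DF ∥ CA ∩ FA ∥ DC]
   → C = (20/3, 34/3)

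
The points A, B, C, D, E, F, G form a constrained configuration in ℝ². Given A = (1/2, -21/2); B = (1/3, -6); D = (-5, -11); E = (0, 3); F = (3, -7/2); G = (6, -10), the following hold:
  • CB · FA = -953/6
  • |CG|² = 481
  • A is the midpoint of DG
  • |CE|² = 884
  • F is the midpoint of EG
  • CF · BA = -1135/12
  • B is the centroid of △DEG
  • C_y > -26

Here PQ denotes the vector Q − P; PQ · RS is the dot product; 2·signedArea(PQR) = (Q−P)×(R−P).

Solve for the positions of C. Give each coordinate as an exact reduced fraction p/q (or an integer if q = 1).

1. C_x = -10  [CB · FA = -953/6 ∩ CF · BA = -1135/12]
2. C_y = -25  [CB · FA = -953/6 ∩ CF · BA = -1135/12]
   → C = (-10, -25)

C = (-10, -25)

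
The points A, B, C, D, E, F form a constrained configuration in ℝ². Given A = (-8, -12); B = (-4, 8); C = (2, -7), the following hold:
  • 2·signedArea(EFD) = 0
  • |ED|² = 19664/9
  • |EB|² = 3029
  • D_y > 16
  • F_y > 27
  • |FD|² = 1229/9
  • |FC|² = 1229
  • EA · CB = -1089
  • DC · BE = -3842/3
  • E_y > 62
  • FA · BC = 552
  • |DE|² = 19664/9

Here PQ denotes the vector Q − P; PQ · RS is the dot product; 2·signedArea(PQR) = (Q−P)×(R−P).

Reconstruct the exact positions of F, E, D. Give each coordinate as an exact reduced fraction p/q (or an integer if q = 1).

D = (2/3, 49/3)
E = (-2, 63)
F = (0, 28)

1. F_x = 0  [line -6·x + 15·y + -420 = 0 ∩ |FC|² = 1229]
2. F_y = 28  [line -6·x + 15·y + -420 = 0 ∩ |FC|² = 1229]
   → F = (0, 28)
3. E_x = -2  [line 6·x + -15·y + 957 = 0 ∩ |EB|² = 3029]
4. E_y = 63  [line 6·x + -15·y + 957 = 0 ∩ |EB|² = 3029]
   → E = (-2, 63)
5. D_x = 2/3  [2·signedArea(EFD) = 0 ∩ DC · BE = -3842/3]
6. D_y = 49/3  [2·signedArea(EFD) = 0 ∩ DC · BE = -3842/3]
   → D = (2/3, 49/3)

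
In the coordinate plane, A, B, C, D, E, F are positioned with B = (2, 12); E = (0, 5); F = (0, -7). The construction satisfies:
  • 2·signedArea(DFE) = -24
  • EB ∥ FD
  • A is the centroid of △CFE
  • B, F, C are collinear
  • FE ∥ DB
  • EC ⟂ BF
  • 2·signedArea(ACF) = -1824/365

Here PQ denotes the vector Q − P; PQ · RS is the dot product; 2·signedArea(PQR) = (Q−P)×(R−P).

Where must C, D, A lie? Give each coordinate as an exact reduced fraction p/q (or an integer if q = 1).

1. C_x = 456/365  [B, F, C are collinear ∩ EC ⟂ BF]
2. C_y = 1777/365  [B, F, C are collinear ∩ EC ⟂ BF]
   → C = (456/365, 1777/365)
3. D_x = 2  [FE ∥ DB ∩ EB ∥ FD]
4. D_y = 0  [FE ∥ DB ∩ EB ∥ FD]
   → D = (2, 0)
5. A_x = 152/365  [A is the centroid of △CFE]
6. A_y = 349/365  [A is the centroid of △CFE]
   → A = (152/365, 349/365)

A = (152/365, 349/365)
C = (456/365, 1777/365)
D = (2, 0)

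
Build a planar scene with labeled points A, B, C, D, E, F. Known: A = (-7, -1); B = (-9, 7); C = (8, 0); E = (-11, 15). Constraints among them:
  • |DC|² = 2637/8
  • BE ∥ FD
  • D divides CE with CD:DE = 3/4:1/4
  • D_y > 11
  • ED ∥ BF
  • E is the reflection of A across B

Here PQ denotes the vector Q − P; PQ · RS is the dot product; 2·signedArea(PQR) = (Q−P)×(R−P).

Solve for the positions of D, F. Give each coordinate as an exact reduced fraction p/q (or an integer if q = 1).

1. D_x = -25/4  [D divides CE with CD:DE = 3/4:1/4]
2. D_y = 45/4  [D divides CE with CD:DE = 3/4:1/4]
   → D = (-25/4, 45/4)
3. F_x = -17/4  [BE ∥ FD ∩ ED ∥ BF]
4. F_y = 13/4  [BE ∥ FD ∩ ED ∥ BF]
   → F = (-17/4, 13/4)

D = (-25/4, 45/4)
F = (-17/4, 13/4)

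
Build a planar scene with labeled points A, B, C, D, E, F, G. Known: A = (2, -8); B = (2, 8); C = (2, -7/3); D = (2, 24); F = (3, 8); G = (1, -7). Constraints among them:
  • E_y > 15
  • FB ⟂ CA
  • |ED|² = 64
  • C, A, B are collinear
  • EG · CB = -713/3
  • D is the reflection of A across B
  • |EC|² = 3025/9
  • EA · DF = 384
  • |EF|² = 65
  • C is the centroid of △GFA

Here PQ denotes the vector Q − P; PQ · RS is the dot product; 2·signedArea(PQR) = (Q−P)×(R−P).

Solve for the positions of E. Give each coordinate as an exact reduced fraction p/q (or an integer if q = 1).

1. E_x = 2  [EG · CB = -713/3 ∩ EA · DF = 384]
2. E_y = 16  [EG · CB = -713/3 ∩ EA · DF = 384]
   → E = (2, 16)

E = (2, 16)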